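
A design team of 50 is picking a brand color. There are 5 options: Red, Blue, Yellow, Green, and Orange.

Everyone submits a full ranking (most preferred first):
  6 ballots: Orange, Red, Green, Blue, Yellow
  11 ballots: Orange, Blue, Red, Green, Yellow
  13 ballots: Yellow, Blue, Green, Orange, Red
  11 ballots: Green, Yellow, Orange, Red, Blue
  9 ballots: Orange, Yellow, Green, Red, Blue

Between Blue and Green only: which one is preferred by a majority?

Blue is ranked above Green on 24 ballots; Green above Blue on 26.

Green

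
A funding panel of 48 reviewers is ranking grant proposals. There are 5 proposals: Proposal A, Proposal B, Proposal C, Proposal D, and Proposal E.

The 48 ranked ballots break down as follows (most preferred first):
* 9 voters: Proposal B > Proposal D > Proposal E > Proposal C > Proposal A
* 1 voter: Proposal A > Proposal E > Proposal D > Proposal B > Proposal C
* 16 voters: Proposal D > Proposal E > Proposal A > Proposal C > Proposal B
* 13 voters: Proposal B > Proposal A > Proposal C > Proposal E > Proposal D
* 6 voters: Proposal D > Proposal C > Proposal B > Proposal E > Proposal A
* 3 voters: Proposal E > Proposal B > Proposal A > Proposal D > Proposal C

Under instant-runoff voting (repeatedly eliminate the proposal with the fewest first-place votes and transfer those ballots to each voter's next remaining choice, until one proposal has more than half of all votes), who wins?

Round 1: Proposal A 1, Proposal B 22, Proposal C 0, Proposal D 22, Proposal E 3. Proposal C eliminated.
Round 2: Proposal A 1, Proposal B 22, Proposal D 22, Proposal E 3. Proposal A eliminated.
Round 3: Proposal B 22, Proposal D 22, Proposal E 4. Proposal E eliminated.
Round 4: Proposal B 25, Proposal D 23. Proposal B has a majority (≥25).

Proposal B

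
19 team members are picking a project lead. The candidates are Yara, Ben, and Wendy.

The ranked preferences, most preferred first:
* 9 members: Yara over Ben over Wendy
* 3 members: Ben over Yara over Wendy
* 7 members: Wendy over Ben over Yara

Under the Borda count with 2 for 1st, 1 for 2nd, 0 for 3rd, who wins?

Ben

Yara: 9×2 + 3×1 + 7×0 = 21
Ben: 9×1 + 3×2 + 7×1 = 22
Wendy: 9×0 + 3×0 + 7×2 = 14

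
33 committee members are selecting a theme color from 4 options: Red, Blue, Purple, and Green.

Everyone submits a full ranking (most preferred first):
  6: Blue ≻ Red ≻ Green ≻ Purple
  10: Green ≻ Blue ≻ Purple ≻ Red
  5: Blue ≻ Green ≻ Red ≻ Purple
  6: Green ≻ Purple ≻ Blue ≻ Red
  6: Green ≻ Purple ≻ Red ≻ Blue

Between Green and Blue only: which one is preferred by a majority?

Green is ranked above Blue on 22 ballots; Blue above Green on 11.

Green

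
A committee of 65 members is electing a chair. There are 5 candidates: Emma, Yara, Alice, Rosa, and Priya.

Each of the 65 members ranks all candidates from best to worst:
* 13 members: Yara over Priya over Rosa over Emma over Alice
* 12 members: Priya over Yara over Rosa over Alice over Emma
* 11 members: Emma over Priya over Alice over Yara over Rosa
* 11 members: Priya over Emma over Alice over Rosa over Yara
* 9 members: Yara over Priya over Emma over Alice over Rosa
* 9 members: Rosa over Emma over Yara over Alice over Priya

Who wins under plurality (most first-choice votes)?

First-place votes: Emma 11, Yara 22, Alice 0, Rosa 9, Priya 23.

Priya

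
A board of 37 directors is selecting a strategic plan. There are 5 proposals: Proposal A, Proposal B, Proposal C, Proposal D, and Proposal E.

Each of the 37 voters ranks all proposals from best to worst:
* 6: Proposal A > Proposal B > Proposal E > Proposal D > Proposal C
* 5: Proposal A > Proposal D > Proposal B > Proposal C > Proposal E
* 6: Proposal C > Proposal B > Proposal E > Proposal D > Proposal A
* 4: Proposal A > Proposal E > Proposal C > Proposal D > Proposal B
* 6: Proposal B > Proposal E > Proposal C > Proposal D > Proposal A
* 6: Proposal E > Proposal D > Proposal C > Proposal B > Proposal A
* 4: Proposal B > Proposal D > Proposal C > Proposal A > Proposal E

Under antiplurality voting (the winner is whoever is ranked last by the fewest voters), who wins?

Last-place votes: Proposal A 18, Proposal B 4, Proposal C 6, Proposal D 0, Proposal E 9.

Proposal D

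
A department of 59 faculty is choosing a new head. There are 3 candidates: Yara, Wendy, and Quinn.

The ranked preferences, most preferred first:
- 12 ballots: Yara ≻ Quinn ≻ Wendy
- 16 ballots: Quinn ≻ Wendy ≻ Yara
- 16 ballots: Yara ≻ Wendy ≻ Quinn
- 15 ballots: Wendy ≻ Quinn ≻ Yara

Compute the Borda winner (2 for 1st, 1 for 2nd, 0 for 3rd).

Yara: 12×2 + 16×0 + 16×2 + 15×0 = 56
Wendy: 12×0 + 16×1 + 16×1 + 15×2 = 62
Quinn: 12×1 + 16×2 + 16×0 + 15×1 = 59

Wendy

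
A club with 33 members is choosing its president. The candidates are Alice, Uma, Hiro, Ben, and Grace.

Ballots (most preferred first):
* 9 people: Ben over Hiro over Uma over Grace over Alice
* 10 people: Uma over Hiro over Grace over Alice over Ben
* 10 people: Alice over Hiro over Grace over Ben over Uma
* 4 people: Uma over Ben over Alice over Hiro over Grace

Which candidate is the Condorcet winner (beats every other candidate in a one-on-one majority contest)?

Hiro vs Alice: 19–14
Hiro vs Uma: 19–14
Hiro vs Ben: 20–13
Hiro vs Grace: 33–0
Hiro beats every other candidate.

Hiro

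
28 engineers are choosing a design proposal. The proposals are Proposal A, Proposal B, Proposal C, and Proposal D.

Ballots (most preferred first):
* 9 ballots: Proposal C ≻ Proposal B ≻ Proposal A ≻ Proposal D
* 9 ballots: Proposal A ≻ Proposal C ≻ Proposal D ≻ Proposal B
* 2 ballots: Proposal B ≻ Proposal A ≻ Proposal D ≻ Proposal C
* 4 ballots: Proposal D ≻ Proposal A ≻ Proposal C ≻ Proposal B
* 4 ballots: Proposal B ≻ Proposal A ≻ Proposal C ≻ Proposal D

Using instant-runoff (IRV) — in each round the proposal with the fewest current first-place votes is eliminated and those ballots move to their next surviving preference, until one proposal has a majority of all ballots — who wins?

Round 1: Proposal A 9, Proposal B 6, Proposal C 9, Proposal D 4. Proposal D eliminated.
Round 2: Proposal A 13, Proposal B 6, Proposal C 9. Proposal B eliminated.
Round 3: Proposal A 19, Proposal C 9. Proposal A has a majority (≥15).

Proposal A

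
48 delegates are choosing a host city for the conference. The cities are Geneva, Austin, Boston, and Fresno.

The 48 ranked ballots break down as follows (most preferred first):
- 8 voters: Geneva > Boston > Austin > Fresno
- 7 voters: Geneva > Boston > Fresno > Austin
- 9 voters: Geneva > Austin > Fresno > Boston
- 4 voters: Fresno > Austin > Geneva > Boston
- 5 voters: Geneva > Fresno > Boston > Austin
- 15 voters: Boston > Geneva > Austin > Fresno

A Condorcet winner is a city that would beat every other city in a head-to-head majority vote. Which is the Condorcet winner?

Geneva

Geneva vs Austin: 44–4
Geneva vs Boston: 33–15
Geneva vs Fresno: 44–4
Geneva beats every other city.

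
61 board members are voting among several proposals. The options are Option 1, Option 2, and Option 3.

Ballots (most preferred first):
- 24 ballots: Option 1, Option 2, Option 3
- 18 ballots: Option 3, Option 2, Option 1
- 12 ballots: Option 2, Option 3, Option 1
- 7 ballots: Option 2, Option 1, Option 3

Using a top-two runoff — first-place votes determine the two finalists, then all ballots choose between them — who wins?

Option 2

Round 1 first-place votes: Option 1 24, Option 2 19, Option 3 18. Option 1 and Option 2 advance.
Runoff: Option 1 is ranked above Option 2 on 24 ballots, Option 2 above Option 1 on 37.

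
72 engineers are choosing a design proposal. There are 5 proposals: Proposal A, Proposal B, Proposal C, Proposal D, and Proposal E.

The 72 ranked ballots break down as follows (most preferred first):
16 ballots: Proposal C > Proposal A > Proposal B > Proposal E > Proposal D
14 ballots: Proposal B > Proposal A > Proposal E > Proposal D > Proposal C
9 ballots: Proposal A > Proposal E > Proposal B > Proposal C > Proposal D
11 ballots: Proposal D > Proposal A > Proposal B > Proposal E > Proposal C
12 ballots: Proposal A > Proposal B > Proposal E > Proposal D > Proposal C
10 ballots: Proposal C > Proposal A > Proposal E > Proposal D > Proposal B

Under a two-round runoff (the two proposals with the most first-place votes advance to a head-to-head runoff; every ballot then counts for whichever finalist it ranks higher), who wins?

Proposal A

Round 1 first-place votes: Proposal A 21, Proposal B 14, Proposal C 26, Proposal D 11, Proposal E 0. Proposal C and Proposal A advance.
Runoff: Proposal C is ranked above Proposal A on 26 ballots, Proposal A above Proposal C on 46.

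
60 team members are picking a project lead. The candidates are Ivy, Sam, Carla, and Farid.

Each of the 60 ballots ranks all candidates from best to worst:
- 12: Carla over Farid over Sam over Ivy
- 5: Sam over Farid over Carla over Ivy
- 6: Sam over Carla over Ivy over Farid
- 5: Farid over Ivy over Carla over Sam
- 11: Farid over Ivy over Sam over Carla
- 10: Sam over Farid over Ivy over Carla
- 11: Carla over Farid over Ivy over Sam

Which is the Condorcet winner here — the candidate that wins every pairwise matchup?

Farid vs Ivy: 54–6
Farid vs Sam: 39–21
Farid vs Carla: 31–29
Farid beats every other candidate.

Farid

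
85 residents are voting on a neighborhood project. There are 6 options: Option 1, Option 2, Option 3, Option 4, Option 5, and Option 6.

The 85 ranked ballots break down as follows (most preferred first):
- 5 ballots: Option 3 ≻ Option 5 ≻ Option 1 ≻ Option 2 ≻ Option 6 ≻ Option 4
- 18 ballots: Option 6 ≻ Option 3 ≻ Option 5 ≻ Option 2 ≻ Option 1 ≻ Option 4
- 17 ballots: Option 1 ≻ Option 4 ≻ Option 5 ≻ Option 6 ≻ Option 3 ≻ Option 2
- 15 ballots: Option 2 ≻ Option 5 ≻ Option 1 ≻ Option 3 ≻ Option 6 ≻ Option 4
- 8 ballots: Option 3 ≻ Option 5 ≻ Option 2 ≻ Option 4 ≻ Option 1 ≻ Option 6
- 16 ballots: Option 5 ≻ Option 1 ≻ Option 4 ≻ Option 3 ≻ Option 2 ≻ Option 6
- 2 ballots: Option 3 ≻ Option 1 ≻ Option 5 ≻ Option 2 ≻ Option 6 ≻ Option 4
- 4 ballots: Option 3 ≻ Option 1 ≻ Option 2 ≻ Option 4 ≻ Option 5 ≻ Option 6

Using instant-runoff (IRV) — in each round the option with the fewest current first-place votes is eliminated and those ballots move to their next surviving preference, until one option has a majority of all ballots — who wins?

Round 1: Option 1 17, Option 2 15, Option 3 19, Option 4 0, Option 5 16, Option 6 18. Option 4 eliminated.
Round 2: Option 1 17, Option 2 15, Option 3 19, Option 5 16, Option 6 18. Option 2 eliminated.
Round 3: Option 1 17, Option 3 19, Option 5 31, Option 6 18. Option 1 eliminated.
Round 4: Option 3 19, Option 5 48, Option 6 18. Option 5 has a majority (≥43).

Option 5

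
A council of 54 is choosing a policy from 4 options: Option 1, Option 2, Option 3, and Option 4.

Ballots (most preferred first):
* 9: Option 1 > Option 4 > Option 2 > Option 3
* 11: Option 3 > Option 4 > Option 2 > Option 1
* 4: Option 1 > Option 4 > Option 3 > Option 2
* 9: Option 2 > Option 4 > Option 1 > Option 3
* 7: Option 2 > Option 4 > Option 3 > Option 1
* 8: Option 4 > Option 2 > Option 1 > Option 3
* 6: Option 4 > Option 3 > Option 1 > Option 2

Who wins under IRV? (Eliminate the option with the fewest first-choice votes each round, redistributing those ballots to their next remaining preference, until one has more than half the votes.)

Option 4

Round 1: Option 1 13, Option 2 16, Option 3 11, Option 4 14. Option 3 eliminated.
Round 2: Option 1 13, Option 2 16, Option 4 25. Option 1 eliminated.
Round 3: Option 2 16, Option 4 38. Option 4 has a majority (≥28).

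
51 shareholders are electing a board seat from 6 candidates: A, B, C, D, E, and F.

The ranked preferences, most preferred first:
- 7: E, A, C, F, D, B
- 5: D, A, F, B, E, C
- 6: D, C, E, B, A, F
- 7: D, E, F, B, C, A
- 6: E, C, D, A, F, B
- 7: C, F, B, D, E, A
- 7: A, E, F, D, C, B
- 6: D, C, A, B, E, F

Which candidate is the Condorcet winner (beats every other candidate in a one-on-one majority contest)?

D

D vs A: 37–14
D vs B: 44–7
D vs C: 31–20
D vs E: 31–20
D vs F: 30–21
D beats every other candidate.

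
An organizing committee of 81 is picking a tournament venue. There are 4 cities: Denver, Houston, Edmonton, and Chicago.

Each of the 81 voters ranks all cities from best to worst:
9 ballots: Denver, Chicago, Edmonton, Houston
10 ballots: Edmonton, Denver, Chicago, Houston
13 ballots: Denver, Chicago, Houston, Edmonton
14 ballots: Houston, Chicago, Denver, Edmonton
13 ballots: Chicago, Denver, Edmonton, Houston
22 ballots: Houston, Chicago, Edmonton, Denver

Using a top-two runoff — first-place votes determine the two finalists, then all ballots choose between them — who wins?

Denver

Round 1 first-place votes: Denver 22, Houston 36, Edmonton 10, Chicago 13. Houston and Denver advance.
Runoff: Houston is ranked above Denver on 36 ballots, Denver above Houston on 45.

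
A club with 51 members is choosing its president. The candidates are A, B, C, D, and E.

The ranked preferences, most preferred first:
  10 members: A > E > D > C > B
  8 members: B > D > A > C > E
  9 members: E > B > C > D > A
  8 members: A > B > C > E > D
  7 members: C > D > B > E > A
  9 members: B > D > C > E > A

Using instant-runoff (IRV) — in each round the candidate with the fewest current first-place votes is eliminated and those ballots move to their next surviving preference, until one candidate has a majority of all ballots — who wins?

B

Round 1: A 18, B 17, C 7, D 0, E 9. D eliminated.
Round 2: A 18, B 17, C 7, E 9. C eliminated.
Round 3: A 18, B 24, E 9. E eliminated.
Round 4: A 18, B 33. B has a majority (≥26).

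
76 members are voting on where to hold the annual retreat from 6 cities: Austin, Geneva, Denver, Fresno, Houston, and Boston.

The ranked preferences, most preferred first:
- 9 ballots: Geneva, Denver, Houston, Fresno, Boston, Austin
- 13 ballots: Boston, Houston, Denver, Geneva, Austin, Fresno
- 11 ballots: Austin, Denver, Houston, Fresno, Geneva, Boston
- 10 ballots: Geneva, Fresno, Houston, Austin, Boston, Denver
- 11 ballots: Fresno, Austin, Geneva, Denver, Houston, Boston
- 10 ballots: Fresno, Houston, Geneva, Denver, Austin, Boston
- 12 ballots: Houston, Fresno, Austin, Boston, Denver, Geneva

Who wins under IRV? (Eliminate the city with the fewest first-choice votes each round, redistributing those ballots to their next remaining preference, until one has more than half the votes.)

Round 1: Austin 11, Geneva 19, Denver 0, Fresno 21, Houston 12, Boston 13. Denver eliminated.
Round 2: Austin 11, Geneva 19, Fresno 21, Houston 12, Boston 13. Austin eliminated.
Round 3: Geneva 19, Fresno 21, Houston 23, Boston 13. Boston eliminated.
Round 4: Geneva 19, Fresno 21, Houston 36. Geneva eliminated.
Round 5: Fresno 31, Houston 45. Houston has a majority (≥39).

Houston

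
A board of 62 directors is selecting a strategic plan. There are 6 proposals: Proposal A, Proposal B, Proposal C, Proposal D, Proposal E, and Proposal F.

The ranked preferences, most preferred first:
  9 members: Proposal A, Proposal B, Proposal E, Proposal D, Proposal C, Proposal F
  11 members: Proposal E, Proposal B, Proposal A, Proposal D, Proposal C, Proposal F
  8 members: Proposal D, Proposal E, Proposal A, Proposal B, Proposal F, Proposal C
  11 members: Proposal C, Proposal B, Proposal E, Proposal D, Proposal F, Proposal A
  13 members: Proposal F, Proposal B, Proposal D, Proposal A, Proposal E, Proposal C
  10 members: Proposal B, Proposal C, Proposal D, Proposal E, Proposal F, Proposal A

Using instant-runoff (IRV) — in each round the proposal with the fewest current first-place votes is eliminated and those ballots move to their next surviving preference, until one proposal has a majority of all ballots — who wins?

Proposal B

Round 1: Proposal A 9, Proposal B 10, Proposal C 11, Proposal D 8, Proposal E 11, Proposal F 13. Proposal D eliminated.
Round 2: Proposal A 9, Proposal B 10, Proposal C 11, Proposal E 19, Proposal F 13. Proposal A eliminated.
Round 3: Proposal B 19, Proposal C 11, Proposal E 19, Proposal F 13. Proposal C eliminated.
Round 4: Proposal B 30, Proposal E 19, Proposal F 13. Proposal F eliminated.
Round 5: Proposal B 43, Proposal E 19. Proposal B has a majority (≥32).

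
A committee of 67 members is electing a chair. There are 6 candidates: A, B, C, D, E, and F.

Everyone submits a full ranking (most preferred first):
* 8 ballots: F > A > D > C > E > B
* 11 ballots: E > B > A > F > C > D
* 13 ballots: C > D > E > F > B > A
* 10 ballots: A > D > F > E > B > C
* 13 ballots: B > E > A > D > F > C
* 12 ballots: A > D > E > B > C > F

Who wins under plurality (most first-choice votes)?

A

First-place votes: A 22, B 13, C 13, D 0, E 11, F 8.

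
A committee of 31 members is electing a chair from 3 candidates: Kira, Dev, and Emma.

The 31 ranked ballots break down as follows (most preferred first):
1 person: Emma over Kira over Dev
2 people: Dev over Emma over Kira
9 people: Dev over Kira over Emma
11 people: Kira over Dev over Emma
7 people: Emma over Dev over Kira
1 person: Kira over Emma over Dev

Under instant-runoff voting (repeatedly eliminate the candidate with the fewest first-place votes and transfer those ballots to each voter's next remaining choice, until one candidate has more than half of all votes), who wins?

Dev

Round 1: Kira 12, Dev 11, Emma 8. Emma eliminated.
Round 2: Kira 13, Dev 18. Dev has a majority (≥16).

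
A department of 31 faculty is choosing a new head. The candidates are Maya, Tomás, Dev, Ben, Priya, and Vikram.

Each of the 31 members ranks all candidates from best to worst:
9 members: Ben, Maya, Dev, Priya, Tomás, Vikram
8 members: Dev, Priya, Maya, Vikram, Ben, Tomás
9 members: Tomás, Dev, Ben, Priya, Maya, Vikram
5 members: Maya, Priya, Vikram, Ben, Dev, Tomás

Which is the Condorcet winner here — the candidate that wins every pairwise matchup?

Dev

Dev vs Maya: 17–14
Dev vs Tomás: 22–9
Dev vs Ben: 17–14
Dev vs Priya: 26–5
Dev vs Vikram: 26–5
Dev beats every other candidate.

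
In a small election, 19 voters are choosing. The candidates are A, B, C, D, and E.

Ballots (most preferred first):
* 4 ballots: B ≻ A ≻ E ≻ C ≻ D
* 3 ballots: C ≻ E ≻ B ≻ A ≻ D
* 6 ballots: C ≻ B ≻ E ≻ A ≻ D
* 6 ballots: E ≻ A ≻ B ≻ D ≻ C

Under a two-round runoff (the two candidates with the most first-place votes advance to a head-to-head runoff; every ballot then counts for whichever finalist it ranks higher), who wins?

E

Round 1 first-place votes: A 0, B 4, C 9, D 0, E 6. C and E advance.
Runoff: C is ranked above E on 9 ballots, E above C on 10.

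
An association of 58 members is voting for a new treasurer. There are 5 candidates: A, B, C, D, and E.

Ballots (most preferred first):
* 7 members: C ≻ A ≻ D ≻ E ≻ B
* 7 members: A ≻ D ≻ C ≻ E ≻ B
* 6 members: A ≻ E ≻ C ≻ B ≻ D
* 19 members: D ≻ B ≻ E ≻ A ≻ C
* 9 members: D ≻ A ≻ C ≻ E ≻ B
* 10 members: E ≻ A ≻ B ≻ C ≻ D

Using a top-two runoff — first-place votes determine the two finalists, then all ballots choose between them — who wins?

A

Round 1 first-place votes: A 13, B 0, C 7, D 28, E 10. D and A advance.
Runoff: D is ranked above A on 28 ballots, A above D on 30.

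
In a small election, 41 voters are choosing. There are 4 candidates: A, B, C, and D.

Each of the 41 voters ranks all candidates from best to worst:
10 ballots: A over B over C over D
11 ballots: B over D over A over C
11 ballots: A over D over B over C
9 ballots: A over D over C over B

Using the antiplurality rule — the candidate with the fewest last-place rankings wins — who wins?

Last-place votes: A 0, B 9, C 22, D 10.

A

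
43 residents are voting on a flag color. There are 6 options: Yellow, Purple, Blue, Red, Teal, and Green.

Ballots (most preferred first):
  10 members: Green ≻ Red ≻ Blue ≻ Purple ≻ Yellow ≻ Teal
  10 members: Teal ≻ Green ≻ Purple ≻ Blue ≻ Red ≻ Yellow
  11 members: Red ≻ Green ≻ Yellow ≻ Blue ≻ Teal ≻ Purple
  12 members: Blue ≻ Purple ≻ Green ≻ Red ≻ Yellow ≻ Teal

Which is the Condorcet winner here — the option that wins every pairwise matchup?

Green

Green vs Yellow: 43–0
Green vs Purple: 31–12
Green vs Blue: 31–12
Green vs Red: 32–11
Green vs Teal: 33–10
Green beats every other option.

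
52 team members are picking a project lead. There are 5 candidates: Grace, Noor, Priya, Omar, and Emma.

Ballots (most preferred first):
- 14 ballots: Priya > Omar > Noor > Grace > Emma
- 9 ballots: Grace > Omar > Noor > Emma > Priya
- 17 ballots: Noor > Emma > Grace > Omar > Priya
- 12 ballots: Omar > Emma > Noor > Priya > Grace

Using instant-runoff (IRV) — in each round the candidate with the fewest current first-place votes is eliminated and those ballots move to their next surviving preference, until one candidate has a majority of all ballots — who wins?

Round 1: Grace 9, Noor 17, Priya 14, Omar 12, Emma 0. Emma eliminated.
Round 2: Grace 9, Noor 17, Priya 14, Omar 12. Grace eliminated.
Round 3: Noor 17, Priya 14, Omar 21. Priya eliminated.
Round 4: Noor 17, Omar 35. Omar has a majority (≥27).

Omar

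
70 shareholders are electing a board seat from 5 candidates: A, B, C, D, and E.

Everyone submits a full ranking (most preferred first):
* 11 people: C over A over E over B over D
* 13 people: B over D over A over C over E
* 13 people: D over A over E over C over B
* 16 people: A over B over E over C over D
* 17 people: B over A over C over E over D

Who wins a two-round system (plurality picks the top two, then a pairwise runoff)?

A

Round 1 first-place votes: A 16, B 30, C 11, D 13, E 0. B and A advance.
Runoff: B is ranked above A on 30 ballots, A above B on 40.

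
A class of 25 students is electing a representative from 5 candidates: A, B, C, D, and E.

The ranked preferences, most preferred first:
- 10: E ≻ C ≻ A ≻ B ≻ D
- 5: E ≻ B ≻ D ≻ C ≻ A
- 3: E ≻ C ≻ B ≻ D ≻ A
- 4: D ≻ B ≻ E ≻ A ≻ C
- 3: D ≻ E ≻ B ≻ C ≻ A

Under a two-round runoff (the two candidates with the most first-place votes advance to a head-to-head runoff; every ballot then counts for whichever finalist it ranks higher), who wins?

Round 1 first-place votes: A 0, B 0, C 0, D 7, E 18. E and D advance.
Runoff: E is ranked above D on 18 ballots, D above E on 7.

E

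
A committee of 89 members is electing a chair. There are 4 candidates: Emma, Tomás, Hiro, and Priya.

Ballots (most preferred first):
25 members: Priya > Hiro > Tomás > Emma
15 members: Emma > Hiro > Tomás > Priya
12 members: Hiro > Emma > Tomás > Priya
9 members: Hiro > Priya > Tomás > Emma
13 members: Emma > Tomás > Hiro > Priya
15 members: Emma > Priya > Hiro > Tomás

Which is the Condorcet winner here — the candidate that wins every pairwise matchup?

Hiro vs Emma: 46–43
Hiro vs Tomás: 76–13
Hiro vs Priya: 49–40
Hiro beats every other candidate.

Hiro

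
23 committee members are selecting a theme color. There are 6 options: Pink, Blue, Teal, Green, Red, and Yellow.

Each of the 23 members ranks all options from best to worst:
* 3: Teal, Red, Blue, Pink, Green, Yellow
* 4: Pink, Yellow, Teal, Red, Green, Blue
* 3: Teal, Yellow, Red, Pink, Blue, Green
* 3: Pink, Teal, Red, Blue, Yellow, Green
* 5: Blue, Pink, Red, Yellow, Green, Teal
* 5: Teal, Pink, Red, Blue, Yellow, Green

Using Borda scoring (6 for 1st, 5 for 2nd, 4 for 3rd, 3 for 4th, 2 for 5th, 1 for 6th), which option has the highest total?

Pink

Pink: 3×3 + 4×6 + 3×3 + 3×6 + 5×5 + 5×5 = 110
Blue: 3×4 + 4×1 + 3×2 + 3×3 + 5×6 + 5×3 = 76
Teal: 3×6 + 4×4 + 3×6 + 3×5 + 5×1 + 5×6 = 102
Green: 3×2 + 4×2 + 3×1 + 3×1 + 5×2 + 5×1 = 35
Red: 3×5 + 4×3 + 3×4 + 3×4 + 5×4 + 5×4 = 91
Yellow: 3×1 + 4×5 + 3×5 + 3×2 + 5×3 + 5×2 = 69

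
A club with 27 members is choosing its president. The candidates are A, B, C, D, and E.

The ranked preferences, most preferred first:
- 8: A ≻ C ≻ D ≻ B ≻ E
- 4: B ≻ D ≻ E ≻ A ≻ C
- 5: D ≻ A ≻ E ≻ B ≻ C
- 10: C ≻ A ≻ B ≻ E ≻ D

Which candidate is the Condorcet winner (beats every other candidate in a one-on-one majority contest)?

A vs B: 23–4
A vs C: 17–10
A vs D: 18–9
A vs E: 23–4
A beats every other candidate.

A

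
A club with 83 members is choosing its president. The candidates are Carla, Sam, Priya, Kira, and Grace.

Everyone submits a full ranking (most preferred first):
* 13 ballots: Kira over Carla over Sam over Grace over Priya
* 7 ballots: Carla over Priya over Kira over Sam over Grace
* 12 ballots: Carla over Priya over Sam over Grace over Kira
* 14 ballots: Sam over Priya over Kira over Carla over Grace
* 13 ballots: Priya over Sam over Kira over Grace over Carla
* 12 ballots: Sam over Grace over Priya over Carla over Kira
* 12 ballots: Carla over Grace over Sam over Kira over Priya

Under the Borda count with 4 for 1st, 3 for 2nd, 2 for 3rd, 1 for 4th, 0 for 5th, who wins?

Carla: 13×3 + 7×4 + 12×4 + 14×1 + 13×0 + 12×1 + 12×4 = 189
Sam: 13×2 + 7×1 + 12×2 + 14×4 + 13×3 + 12×4 + 12×2 = 224
Priya: 13×0 + 7×3 + 12×3 + 14×3 + 13×4 + 12×2 + 12×0 = 175
Kira: 13×4 + 7×2 + 12×0 + 14×2 + 13×2 + 12×0 + 12×1 = 132
Grace: 13×1 + 7×0 + 12×1 + 14×0 + 13×1 + 12×3 + 12×3 = 110

Sam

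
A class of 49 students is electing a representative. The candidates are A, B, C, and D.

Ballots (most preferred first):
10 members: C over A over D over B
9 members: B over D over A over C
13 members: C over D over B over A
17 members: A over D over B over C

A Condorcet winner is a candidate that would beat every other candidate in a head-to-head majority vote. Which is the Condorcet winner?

A vs B: 27–22
A vs C: 26–23
A vs D: 27–22
A beats every other candidate.

A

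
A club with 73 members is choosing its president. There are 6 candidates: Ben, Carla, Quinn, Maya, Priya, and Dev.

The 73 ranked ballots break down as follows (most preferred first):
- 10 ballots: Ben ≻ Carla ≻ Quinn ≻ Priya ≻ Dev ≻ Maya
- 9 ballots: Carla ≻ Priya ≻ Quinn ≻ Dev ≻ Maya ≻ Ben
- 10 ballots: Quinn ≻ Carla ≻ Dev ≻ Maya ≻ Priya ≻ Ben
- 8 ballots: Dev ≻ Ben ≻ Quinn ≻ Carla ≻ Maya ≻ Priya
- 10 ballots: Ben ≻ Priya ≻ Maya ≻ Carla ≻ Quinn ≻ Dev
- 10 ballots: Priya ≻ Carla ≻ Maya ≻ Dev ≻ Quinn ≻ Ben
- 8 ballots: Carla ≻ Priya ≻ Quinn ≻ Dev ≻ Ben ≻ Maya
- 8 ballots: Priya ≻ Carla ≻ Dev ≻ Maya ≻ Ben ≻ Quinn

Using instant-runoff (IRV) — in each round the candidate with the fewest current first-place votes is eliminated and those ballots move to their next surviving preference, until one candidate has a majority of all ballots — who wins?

Round 1: Ben 20, Carla 17, Quinn 10, Maya 0, Priya 18, Dev 8. Maya eliminated.
Round 2: Ben 20, Carla 17, Quinn 10, Priya 18, Dev 8. Dev eliminated.
Round 3: Ben 28, Carla 17, Quinn 10, Priya 18. Quinn eliminated.
Round 4: Ben 28, Carla 27, Priya 18. Priya eliminated.
Round 5: Ben 28, Carla 45. Carla has a majority (≥37).

Carla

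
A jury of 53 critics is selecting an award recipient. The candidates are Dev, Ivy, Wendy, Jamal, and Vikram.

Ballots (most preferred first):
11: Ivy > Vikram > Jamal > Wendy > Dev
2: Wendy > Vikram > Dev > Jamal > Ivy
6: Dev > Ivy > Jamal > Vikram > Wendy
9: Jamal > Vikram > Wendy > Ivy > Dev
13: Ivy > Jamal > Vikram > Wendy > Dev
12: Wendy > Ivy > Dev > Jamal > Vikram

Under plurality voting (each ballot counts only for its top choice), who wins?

First-place votes: Dev 6, Ivy 24, Wendy 14, Jamal 9, Vikram 0.

Ivy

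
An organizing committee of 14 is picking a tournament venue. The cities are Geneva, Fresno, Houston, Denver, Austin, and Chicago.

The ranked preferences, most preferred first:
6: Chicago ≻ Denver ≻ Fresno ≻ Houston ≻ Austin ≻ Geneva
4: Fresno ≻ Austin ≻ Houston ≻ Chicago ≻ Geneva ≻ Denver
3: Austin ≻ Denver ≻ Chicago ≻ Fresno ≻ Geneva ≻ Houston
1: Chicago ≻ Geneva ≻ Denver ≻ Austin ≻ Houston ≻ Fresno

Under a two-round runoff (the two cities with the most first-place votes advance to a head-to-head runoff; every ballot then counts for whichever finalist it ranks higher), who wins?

Chicago

Round 1 first-place votes: Geneva 0, Fresno 4, Houston 0, Denver 0, Austin 3, Chicago 7. Chicago and Fresno advance.
Runoff: Chicago is ranked above Fresno on 10 ballots, Fresno above Chicago on 4.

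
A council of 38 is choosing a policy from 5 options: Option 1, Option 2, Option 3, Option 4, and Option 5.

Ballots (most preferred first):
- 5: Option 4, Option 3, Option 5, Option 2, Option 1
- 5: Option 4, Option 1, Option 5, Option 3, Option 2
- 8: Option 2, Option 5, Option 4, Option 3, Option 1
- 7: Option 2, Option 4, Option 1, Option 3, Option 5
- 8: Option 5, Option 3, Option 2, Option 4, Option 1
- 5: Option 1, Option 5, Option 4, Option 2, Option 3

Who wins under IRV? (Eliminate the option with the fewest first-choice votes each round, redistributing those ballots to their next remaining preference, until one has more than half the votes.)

Option 5

Round 1: Option 1 5, Option 2 15, Option 3 0, Option 4 10, Option 5 8. Option 3 eliminated.
Round 2: Option 1 5, Option 2 15, Option 4 10, Option 5 8. Option 1 eliminated.
Round 3: Option 2 15, Option 4 10, Option 5 13. Option 4 eliminated.
Round 4: Option 2 15, Option 5 23. Option 5 has a majority (≥20).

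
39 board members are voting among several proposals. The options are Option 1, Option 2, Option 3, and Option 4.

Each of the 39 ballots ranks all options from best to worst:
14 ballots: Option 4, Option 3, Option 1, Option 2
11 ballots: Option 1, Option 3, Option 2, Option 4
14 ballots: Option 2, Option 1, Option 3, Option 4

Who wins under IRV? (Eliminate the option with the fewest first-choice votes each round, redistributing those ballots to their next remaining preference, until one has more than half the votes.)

Option 2

Round 1: Option 1 11, Option 2 14, Option 3 0, Option 4 14. Option 3 eliminated.
Round 2: Option 1 11, Option 2 14, Option 4 14. Option 1 eliminated.
Round 3: Option 2 25, Option 4 14. Option 2 has a majority (≥20).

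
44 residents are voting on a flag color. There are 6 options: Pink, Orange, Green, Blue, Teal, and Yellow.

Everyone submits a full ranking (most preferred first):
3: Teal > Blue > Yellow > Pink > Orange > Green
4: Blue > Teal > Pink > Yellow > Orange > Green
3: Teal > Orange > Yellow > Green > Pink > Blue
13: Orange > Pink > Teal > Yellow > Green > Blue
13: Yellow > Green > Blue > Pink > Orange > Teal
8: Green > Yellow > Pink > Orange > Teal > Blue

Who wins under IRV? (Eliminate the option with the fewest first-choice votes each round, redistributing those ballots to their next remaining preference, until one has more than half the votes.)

Round 1: Pink 0, Orange 13, Green 8, Blue 4, Teal 6, Yellow 13. Pink eliminated.
Round 2: Orange 13, Green 8, Blue 4, Teal 6, Yellow 13. Blue eliminated.
Round 3: Orange 13, Green 8, Teal 10, Yellow 13. Green eliminated.
Round 4: Orange 13, Teal 10, Yellow 21. Teal eliminated.
Round 5: Orange 16, Yellow 28. Yellow has a majority (≥23).

Yellow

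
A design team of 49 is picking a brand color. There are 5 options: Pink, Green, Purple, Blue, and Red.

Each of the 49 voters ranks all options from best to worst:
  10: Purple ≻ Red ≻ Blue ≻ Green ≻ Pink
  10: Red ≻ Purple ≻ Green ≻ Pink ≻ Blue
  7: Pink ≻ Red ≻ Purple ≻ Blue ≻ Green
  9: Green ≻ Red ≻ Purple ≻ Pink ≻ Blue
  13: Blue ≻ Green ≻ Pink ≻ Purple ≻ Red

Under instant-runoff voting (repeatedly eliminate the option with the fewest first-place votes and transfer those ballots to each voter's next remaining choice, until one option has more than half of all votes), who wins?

Round 1: Pink 7, Green 9, Purple 10, Blue 13, Red 10. Pink eliminated.
Round 2: Green 9, Purple 10, Blue 13, Red 17. Green eliminated.
Round 3: Purple 10, Blue 13, Red 26. Red has a majority (≥25).

Red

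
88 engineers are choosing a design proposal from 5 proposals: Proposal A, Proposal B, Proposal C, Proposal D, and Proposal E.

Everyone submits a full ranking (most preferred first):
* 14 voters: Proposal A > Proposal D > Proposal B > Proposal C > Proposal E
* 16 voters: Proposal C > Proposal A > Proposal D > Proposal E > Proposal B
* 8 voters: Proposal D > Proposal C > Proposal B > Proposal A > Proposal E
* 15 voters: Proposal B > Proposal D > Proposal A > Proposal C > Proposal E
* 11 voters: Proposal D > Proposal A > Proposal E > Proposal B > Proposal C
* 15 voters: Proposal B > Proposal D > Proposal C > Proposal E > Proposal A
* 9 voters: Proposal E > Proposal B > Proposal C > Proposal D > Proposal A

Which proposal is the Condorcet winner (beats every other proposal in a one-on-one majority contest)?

Proposal D

Proposal D vs Proposal A: 58–30
Proposal D vs Proposal B: 49–39
Proposal D vs Proposal C: 63–25
Proposal D vs Proposal E: 79–9
Proposal D beats every other proposal.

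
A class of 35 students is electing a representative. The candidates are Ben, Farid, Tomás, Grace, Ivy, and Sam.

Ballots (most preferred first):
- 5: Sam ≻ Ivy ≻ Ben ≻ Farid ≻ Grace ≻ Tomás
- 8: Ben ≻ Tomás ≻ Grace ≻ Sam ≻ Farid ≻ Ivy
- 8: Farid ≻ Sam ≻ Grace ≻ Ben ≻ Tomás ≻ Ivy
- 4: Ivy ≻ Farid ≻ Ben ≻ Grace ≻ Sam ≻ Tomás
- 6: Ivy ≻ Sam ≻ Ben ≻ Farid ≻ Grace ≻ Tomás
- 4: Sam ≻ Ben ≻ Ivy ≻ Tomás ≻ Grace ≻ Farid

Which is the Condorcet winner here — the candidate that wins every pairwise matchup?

Sam

Sam vs Ben: 23–12
Sam vs Farid: 23–12
Sam vs Tomás: 27–8
Sam vs Grace: 23–12
Sam vs Ivy: 25–10
Sam beats every other candidate.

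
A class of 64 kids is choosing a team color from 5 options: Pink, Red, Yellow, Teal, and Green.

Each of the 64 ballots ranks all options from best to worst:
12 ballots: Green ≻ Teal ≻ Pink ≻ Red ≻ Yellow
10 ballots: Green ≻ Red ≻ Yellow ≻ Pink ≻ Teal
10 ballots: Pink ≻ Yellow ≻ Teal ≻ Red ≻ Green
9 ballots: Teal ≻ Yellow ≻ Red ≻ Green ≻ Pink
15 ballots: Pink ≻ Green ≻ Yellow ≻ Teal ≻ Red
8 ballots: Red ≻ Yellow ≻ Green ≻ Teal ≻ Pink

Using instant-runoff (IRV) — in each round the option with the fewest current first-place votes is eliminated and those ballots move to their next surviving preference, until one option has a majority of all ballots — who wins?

Round 1: Pink 25, Red 8, Yellow 0, Teal 9, Green 22. Yellow eliminated.
Round 2: Pink 25, Red 8, Teal 9, Green 22. Red eliminated.
Round 3: Pink 25, Teal 9, Green 30. Teal eliminated.
Round 4: Pink 25, Green 39. Green has a majority (≥33).

Green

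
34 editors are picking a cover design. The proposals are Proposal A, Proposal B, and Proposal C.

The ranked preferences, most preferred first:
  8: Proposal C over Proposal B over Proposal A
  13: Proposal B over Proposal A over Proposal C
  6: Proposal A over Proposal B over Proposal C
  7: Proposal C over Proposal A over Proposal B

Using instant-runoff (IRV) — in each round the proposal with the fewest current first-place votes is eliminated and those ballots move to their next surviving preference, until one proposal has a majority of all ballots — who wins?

Round 1: Proposal A 6, Proposal B 13, Proposal C 15. Proposal A eliminated.
Round 2: Proposal B 19, Proposal C 15. Proposal B has a majority (≥18).

Proposal B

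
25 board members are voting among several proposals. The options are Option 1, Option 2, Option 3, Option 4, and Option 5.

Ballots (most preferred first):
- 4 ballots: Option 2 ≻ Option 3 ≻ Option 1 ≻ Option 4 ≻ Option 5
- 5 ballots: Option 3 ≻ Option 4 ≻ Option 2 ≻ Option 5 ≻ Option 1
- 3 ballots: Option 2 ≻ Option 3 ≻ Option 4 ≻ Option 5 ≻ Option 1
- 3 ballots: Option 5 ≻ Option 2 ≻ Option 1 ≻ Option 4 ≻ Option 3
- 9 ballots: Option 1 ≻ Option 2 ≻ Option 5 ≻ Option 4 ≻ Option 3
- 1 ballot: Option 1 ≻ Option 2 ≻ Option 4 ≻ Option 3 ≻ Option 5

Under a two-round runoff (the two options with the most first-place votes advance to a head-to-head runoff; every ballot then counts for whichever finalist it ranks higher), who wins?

Round 1 first-place votes: Option 1 10, Option 2 7, Option 3 5, Option 4 0, Option 5 3. Option 1 and Option 2 advance.
Runoff: Option 1 is ranked above Option 2 on 10 ballots, Option 2 above Option 1 on 15.

Option 2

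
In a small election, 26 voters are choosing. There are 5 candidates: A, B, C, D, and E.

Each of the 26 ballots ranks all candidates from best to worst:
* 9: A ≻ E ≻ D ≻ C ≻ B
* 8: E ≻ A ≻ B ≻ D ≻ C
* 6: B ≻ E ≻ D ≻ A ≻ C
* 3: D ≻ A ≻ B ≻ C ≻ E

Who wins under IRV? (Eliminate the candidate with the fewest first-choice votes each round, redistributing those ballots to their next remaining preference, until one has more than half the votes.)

Round 1: A 9, B 6, C 0, D 3, E 8. C eliminated.
Round 2: A 9, B 6, D 3, E 8. D eliminated.
Round 3: A 12, B 6, E 8. B eliminated.
Round 4: A 12, E 14. E has a majority (≥14).

E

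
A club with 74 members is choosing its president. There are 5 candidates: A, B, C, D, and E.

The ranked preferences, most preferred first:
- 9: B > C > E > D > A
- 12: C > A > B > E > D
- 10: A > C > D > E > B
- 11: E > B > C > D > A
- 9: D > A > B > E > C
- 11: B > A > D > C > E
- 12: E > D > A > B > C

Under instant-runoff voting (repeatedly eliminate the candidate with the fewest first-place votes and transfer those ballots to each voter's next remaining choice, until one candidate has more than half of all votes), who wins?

Round 1: A 10, B 20, C 12, D 9, E 23. D eliminated.
Round 2: A 19, B 20, C 12, E 23. C eliminated.
Round 3: A 31, B 20, E 23. B eliminated.
Round 4: A 42, E 32. A has a majority (≥38).

A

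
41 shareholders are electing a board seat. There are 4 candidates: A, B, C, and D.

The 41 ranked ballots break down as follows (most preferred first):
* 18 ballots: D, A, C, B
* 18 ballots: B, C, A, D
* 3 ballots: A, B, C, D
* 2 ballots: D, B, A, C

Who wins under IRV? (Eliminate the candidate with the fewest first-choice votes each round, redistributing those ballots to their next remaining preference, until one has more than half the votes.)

B

Round 1: A 3, B 18, C 0, D 20. C eliminated.
Round 2: A 3, B 18, D 20. A eliminated.
Round 3: B 21, D 20. B has a majority (≥21).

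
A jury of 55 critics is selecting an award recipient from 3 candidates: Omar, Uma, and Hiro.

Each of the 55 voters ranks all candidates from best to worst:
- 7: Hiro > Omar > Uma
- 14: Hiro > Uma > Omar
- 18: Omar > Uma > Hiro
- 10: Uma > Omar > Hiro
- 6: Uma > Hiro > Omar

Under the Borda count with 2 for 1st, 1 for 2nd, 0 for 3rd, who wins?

Uma

Omar: 7×1 + 14×0 + 18×2 + 10×1 + 6×0 = 53
Uma: 7×0 + 14×1 + 18×1 + 10×2 + 6×2 = 64
Hiro: 7×2 + 14×2 + 18×0 + 10×0 + 6×1 = 48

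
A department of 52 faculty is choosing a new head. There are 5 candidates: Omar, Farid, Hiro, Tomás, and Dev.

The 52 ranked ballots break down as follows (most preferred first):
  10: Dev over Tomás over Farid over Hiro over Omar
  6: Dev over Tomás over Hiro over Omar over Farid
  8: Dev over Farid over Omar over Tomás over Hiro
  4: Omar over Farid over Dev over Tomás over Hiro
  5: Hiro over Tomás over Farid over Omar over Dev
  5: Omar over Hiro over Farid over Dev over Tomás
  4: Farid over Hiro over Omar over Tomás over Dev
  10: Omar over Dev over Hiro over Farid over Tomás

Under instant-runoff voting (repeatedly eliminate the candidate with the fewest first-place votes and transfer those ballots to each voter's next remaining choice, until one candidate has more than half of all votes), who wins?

Round 1: Omar 19, Farid 4, Hiro 5, Tomás 0, Dev 24. Tomás eliminated.
Round 2: Omar 19, Farid 4, Hiro 5, Dev 24. Farid eliminated.
Round 3: Omar 19, Hiro 9, Dev 24. Hiro eliminated.
Round 4: Omar 28, Dev 24. Omar has a majority (≥27).

Omar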